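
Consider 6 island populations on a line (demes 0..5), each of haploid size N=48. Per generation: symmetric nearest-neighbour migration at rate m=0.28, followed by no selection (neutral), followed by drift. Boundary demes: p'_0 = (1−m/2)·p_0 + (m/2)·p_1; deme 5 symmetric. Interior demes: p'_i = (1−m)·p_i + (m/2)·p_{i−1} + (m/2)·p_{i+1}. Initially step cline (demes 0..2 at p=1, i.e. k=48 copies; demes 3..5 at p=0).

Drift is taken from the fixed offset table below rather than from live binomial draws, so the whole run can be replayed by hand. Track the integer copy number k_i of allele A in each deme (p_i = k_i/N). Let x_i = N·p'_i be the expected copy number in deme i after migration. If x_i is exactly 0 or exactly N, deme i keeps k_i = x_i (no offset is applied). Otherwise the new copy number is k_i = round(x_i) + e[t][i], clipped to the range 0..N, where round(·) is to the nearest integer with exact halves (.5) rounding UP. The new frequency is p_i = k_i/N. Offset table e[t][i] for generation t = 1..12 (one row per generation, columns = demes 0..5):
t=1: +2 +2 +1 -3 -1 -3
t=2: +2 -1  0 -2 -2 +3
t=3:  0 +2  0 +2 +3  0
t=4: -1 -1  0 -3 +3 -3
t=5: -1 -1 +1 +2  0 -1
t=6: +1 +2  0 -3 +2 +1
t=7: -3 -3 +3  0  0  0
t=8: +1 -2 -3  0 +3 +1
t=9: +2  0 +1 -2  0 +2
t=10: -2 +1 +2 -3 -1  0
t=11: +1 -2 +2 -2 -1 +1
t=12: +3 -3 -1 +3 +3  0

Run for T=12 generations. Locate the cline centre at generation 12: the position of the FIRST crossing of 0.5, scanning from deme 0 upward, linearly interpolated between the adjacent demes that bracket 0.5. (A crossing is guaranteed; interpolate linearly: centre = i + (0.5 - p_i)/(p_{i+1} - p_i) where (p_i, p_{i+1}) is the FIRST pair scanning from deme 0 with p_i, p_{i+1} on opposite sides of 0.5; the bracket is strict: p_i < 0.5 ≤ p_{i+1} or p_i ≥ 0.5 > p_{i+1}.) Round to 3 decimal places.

t=0: k=[48 48 48 0 0 0]
t=1: x=[48.0000 48.0000 41.2800 6.7200 0.0000 0.0000] k=[48 48 42 4 0 0]
t=2: x=[48.0000 47.1600 37.5200 8.7600 0.5600 0.0000] k=[48 46 38 7 0 0]
t=3: x=[47.7200 45.1600 34.7800 10.3600 0.9800 0.0000] k=[48 47 35 12 4 0]
t=4: x=[47.8600 45.4600 33.4600 14.1000 4.5600 0.5600] k=[47 44 33 11 8 0]
t=5: x=[46.5800 42.8800 31.4600 13.6600 7.3000 1.1200] k=[46 42 32 16 7 0]
t=6: x=[45.4400 41.1600 31.1600 16.9800 7.2800 0.9800] k=[46 43 31 14 9 2]
t=7: x=[45.5800 41.7400 30.3000 15.6800 8.7200 2.9800] k=[43 39 33 16 9 3]
t=8: x=[42.4400 38.7200 31.4600 17.4000 9.1400 3.8400] k=[43 37 28 17 12 5]
t=9: x=[42.1600 36.5800 27.7200 17.8400 11.7200 5.9800] k=[44 37 29 16 12 8]
t=10: x=[43.0200 36.8600 28.3000 17.2600 12.0000 8.5600] k=[41 38 30 14 11 9]
t=11: x=[40.5800 37.3000 28.8800 15.8200 11.1400 9.2800] k=[42 35 31 14 10 10]
t=12: x=[41.0200 35.4200 29.1800 15.8200 10.5600 10.0000] k=[44 32 28 19 14 10]

2.444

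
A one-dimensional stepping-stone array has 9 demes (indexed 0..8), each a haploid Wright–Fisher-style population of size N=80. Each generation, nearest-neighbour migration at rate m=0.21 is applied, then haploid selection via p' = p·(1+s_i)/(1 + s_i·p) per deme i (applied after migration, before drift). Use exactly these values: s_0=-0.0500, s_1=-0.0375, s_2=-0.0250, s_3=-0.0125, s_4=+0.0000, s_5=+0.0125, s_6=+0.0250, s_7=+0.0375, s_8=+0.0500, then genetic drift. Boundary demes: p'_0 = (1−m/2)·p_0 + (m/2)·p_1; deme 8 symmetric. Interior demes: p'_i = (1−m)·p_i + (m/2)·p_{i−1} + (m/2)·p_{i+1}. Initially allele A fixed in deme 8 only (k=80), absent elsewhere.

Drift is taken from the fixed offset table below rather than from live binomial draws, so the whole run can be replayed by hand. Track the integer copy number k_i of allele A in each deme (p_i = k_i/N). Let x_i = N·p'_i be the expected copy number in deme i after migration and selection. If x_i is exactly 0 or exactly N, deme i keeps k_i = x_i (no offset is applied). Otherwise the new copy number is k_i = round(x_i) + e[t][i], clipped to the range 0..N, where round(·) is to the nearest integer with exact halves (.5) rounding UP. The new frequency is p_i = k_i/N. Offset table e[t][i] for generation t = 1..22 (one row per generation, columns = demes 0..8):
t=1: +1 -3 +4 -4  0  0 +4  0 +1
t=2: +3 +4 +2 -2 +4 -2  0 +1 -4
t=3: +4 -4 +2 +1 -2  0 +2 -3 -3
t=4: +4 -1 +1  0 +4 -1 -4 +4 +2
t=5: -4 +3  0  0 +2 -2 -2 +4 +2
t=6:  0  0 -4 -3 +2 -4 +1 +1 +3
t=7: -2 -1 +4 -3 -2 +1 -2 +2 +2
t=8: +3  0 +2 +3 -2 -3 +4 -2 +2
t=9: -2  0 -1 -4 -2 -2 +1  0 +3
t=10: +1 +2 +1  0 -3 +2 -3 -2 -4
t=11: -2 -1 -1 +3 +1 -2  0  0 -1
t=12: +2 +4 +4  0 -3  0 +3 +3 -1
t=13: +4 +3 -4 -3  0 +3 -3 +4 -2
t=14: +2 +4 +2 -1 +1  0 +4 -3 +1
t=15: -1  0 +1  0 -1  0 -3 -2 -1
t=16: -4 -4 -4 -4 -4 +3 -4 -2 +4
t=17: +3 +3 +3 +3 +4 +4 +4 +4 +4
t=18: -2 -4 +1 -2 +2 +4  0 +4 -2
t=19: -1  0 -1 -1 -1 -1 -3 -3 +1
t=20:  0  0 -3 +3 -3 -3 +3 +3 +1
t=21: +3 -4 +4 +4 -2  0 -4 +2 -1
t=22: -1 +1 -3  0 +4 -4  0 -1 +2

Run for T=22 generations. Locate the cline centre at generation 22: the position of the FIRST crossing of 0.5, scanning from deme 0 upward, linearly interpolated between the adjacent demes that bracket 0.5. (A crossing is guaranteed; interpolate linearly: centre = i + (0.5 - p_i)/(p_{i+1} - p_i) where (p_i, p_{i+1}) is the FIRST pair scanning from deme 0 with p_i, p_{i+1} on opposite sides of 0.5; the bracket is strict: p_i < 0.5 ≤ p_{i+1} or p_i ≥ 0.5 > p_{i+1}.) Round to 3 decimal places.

6.875

t=0: k=[0 0 0 0 0 0 0 0 80]
t=1: x=[0.0000 0.0000 0.0000 0.0000 0.0000 0.0000 0.0000 8.6808 71.9598] k=[0 0 0 0 0 0 0 9 73]
t=2: x=[0.0000 0.0000 0.0000 0.0000 0.0000 0.0000 0.9683 15.2236 66.8257] k=[0 0 0 0 0 0 1 16 63]
t=3: x=[0.0000 0.0000 0.0000 0.0000 0.0000 0.1063 2.5298 19.9054 58.8332] k=[0 0 0 0 0 0 5 17 56]
t=4: x=[0.0000 0.0000 0.0000 0.0000 0.0000 0.5315 5.8679 20.3892 52.7878] k=[0 0 0 0 0 0 2 24 55]
t=5: x=[0.0000 0.0000 0.0000 0.0000 0.0000 0.2126 4.1971 25.5813 52.6302] k=[0 0 0 0 0 0 2 30 55]
t=6: x=[0.0000 0.0000 0.0000 0.0000 0.0000 0.2126 4.8411 30.3755 53.2506] k=[0 0 0 0 0 0 6 31 56]
t=7: x=[0.0000 0.0000 0.0000 0.0000 0.0000 0.6378 8.1745 31.7018 54.2345] k=[0 0 0 0 0 2 6 34 56]
t=8: x=[0.0000 0.0000 0.0000 0.0000 0.2100 2.2369 8.7098 34.0882 54.5442] k=[0 0 0 0 0 0 13 32 57]
t=9: x=[0.0000 0.0000 0.0000 0.0000 0.0000 1.3818 13.9115 33.3436 55.2172] k=[0 0 0 0 0 0 15 33 58]
t=10: x=[0.0000 0.0000 0.0000 0.0000 0.0000 1.5943 15.6231 34.4552 56.1987] k=[0 0 0 0 0 4 13 32 52]
t=11: x=[0.0000 0.0000 0.0000 0.0000 0.4200 4.5783 14.3383 32.8151 50.8104] k=[0 0 0 0 1 3 14 33 50]
t=12: x=[0.0000 0.0000 0.0000 0.1037 1.1050 3.9919 15.1408 33.5046 49.1448] k=[0 0 0 0 0 4 18 37 48]
t=13: x=[0.0000 0.0000 0.0000 0.0000 0.4200 5.1091 18.8788 36.8907 47.7881] k=[0 0 0 0 0 8 16 41 46]
t=14: x=[0.0000 0.0000 0.0000 0.0000 0.8400 8.0899 18.1289 39.6360 46.4291] k=[0 0 0 0 2 8 22 37 47]
t=15: x=[0.0000 0.0000 0.0000 0.2074 2.4200 8.9382 22.5022 37.2067 46.9006] k=[0 0 0 0 1 9 20 35 46]
t=16: x=[0.0000 0.0000 0.0000 0.1037 1.7350 9.4177 20.7978 35.3045 45.8035] k=[0 0 0 0 0 12 17 33 50]
t=17: x=[0.0000 0.0000 0.0000 0.0000 1.2600 11.3858 18.5039 33.8216 49.1448] k=[0 0 0 0 5 15 23 38 53]
t=18: x=[0.0000 0.0000 0.0000 0.5185 5.5250 14.9403 24.1493 38.7350 52.3148] k=[0 0 0 0 8 19 24 43 50]
t=19: x=[0.0000 0.0000 0.0000 0.8296 8.3150 18.5464 25.9006 42.4742 50.1831] k=[0 0 0 0 7 18 23 39 51]
t=20: x=[0.0000 0.0000 0.0000 0.7259 7.4200 17.5395 24.5734 39.3157 50.6523] k=[0 0 0 4 4 15 28 42 52]
t=21: x=[0.0000 0.0000 0.4096 3.5372 5.1550 15.3636 28.5568 42.3145 51.8465] k=[0 0 4 8 3 15 25 44 51]
t=22: x=[0.0000 0.4043 3.9049 6.9745 4.7850 14.9403 26.3797 43.4718 51.1707] k=[0 1 1 7 9 11 26 42 53]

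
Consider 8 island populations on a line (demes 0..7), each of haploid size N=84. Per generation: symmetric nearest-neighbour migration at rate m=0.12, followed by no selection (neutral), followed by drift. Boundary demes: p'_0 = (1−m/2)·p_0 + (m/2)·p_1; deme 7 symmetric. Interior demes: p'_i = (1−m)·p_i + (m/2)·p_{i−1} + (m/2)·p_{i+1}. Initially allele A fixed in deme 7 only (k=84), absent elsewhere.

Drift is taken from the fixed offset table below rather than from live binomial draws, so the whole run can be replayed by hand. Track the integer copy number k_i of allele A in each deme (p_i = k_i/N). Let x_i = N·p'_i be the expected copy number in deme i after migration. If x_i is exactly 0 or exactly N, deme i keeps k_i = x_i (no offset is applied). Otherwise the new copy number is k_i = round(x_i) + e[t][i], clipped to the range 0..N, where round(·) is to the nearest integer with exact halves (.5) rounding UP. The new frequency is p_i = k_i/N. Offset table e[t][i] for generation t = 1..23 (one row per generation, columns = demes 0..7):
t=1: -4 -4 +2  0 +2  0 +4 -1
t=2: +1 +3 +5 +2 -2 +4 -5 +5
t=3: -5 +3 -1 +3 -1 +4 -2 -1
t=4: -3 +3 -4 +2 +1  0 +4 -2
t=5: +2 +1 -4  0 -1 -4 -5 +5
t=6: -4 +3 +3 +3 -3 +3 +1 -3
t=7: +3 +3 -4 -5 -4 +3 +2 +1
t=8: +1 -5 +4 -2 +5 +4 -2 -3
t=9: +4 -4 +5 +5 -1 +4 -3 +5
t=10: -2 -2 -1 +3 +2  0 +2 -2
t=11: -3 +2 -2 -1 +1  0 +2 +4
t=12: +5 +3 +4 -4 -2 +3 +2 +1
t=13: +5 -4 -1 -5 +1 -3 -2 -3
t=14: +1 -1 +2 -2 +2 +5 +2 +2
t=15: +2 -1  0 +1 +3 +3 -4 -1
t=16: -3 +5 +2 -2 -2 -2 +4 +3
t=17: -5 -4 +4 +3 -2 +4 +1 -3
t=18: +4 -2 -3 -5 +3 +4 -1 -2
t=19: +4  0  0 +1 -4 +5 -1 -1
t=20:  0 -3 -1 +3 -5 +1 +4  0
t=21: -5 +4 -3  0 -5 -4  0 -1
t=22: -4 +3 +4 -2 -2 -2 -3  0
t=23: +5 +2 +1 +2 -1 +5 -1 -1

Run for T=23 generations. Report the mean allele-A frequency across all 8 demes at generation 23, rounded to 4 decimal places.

0.2083

t=0: k=[0 0 0 0 0 0 0 84]
t=1: x=[0.0000 0.0000 0.0000 0.0000 0.0000 0.0000 5.0400 78.9600] k=[0 0 0 0 0 0 9 78]
t=2: x=[0.0000 0.0000 0.0000 0.0000 0.0000 0.5400 12.6000 73.8600] k=[0 0 0 0 0 5 8 79]
t=3: x=[0.0000 0.0000 0.0000 0.0000 0.3000 4.8800 12.0800 74.7400] k=[0 0 0 0 0 9 10 74]
t=4: x=[0.0000 0.0000 0.0000 0.0000 0.5400 8.5200 13.7800 70.1600] k=[0 0 0 0 2 9 18 68]
t=5: x=[0.0000 0.0000 0.0000 0.1200 2.3000 9.1200 20.4600 65.0000] k=[0 0 0 0 1 5 15 70]
t=6: x=[0.0000 0.0000 0.0000 0.0600 1.1800 5.3600 17.7000 66.7000] k=[0 0 0 3 0 8 19 64]
t=7: x=[0.0000 0.0000 0.1800 2.6400 0.6600 8.1800 21.0400 61.3000] k=[0 0 0 0 0 11 23 62]
t=8: x=[0.0000 0.0000 0.0000 0.0000 0.6600 11.0600 24.6200 59.6600] k=[0 0 0 0 6 15 23 57]
t=9: x=[0.0000 0.0000 0.0000 0.3600 6.1800 14.9400 24.5600 54.9600] k=[0 0 0 5 5 19 22 60]
t=10: x=[0.0000 0.0000 0.3000 4.7000 5.8400 18.3400 24.1000 57.7200] k=[0 0 0 8 8 18 26 56]
t=11: x=[0.0000 0.0000 0.4800 7.5200 8.6000 17.8800 27.3200 54.2000] k=[0 0 0 7 10 18 29 58]
t=12: x=[0.0000 0.0000 0.4200 6.7600 10.3000 18.1800 30.0800 56.2600] k=[0 0 4 3 8 21 32 57]
t=13: x=[0.0000 0.2400 3.7000 3.3600 8.4800 20.8800 32.8400 55.5000] k=[0 0 3 0 9 18 31 53]
t=14: x=[0.0000 0.1800 2.6400 0.7200 9.0000 18.2400 31.5400 51.6800] k=[0 0 5 0 11 23 34 54]
t=15: x=[0.0000 0.3000 4.4000 0.9600 11.0600 22.9400 34.5400 52.8000] k=[0 0 4 2 14 26 31 52]
t=16: x=[0.0000 0.2400 3.6400 2.8400 14.0000 25.5800 31.9600 50.7400] k=[0 5 6 1 12 24 36 54]
t=17: x=[0.3000 4.7600 5.6400 1.9600 12.0600 24.0000 36.3600 52.9200] k=[0 1 10 5 10 28 37 50]
t=18: x=[0.0600 1.4800 9.1600 5.6000 10.7800 27.4600 37.2400 49.2200] k=[4 0 6 1 14 31 36 47]
t=19: x=[3.7600 0.6000 5.3400 2.0800 14.2400 30.2800 36.3600 46.3400] k=[8 1 5 3 10 35 35 45]
t=20: x=[7.5800 1.6600 4.6400 3.5400 11.0800 33.5000 35.6000 44.4000] k=[8 0 4 7 6 35 40 44]
t=21: x=[7.5200 0.7200 3.9400 6.7600 7.8000 33.5600 39.9400 43.7600] k=[3 5 1 7 3 30 40 43]
t=22: x=[3.1200 4.6400 1.6000 6.4000 4.8600 28.9800 39.5800 42.8200] k=[0 8 6 4 3 27 37 43]
t=23: x=[0.4800 7.4000 6.0000 4.0600 4.5000 26.1600 36.7600 42.6400] k=[5 9 7 6 4 31 36 42]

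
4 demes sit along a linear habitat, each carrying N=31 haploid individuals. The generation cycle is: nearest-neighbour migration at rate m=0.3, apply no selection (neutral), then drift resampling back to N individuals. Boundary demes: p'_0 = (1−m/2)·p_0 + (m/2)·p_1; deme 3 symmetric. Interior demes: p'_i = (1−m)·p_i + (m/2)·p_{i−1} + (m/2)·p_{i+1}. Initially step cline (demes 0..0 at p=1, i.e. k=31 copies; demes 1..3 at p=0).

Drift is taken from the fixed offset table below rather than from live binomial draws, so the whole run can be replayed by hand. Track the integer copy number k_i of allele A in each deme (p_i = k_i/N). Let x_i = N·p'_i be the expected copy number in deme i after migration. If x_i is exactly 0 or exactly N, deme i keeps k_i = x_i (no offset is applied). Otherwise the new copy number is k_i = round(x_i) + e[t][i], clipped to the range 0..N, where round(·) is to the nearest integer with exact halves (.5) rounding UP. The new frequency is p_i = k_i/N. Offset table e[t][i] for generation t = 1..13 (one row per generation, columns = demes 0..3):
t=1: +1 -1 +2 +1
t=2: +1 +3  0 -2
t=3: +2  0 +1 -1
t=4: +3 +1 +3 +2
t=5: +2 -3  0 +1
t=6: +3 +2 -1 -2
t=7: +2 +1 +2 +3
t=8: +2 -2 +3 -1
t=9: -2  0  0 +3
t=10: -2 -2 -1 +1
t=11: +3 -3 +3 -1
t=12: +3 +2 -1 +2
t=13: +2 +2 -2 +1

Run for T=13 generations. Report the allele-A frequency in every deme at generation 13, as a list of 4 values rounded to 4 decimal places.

t=0: k=[31 0 0 0]
t=1: x=[26.3500 4.6500 0.0000 0.0000] k=[27 4 0 0]
t=2: x=[23.5500 6.8500 0.6000 0.0000] k=[25 10 1 0]
t=3: x=[22.7500 10.9000 2.2000 0.1500] k=[25 11 3 0]
t=4: x=[22.9000 11.9000 3.7500 0.4500] k=[26 13 7 2]
t=5: x=[24.0500 14.0500 7.1500 2.7500] k=[26 11 7 4]
t=6: x=[23.7500 12.6500 7.1500 4.4500] k=[27 15 6 2]
t=7: x=[25.2000 15.4500 6.7500 2.6000] k=[27 16 9 6]
t=8: x=[25.3500 16.6000 9.6000 6.4500] k=[27 15 13 5]
t=9: x=[25.2000 16.5000 12.1000 6.2000] k=[23 17 12 9]
t=10: x=[22.1000 17.1500 12.3000 9.4500] k=[20 15 11 10]
t=11: x=[19.2500 15.1500 11.4500 10.1500] k=[22 12 14 9]
t=12: x=[20.5000 13.8000 12.9500 9.7500] k=[24 16 12 12]
t=13: x=[22.8000 16.6000 12.6000 12.0000] k=[25 19 11 13]

[0.8065, 0.6129, 0.3548, 0.4194]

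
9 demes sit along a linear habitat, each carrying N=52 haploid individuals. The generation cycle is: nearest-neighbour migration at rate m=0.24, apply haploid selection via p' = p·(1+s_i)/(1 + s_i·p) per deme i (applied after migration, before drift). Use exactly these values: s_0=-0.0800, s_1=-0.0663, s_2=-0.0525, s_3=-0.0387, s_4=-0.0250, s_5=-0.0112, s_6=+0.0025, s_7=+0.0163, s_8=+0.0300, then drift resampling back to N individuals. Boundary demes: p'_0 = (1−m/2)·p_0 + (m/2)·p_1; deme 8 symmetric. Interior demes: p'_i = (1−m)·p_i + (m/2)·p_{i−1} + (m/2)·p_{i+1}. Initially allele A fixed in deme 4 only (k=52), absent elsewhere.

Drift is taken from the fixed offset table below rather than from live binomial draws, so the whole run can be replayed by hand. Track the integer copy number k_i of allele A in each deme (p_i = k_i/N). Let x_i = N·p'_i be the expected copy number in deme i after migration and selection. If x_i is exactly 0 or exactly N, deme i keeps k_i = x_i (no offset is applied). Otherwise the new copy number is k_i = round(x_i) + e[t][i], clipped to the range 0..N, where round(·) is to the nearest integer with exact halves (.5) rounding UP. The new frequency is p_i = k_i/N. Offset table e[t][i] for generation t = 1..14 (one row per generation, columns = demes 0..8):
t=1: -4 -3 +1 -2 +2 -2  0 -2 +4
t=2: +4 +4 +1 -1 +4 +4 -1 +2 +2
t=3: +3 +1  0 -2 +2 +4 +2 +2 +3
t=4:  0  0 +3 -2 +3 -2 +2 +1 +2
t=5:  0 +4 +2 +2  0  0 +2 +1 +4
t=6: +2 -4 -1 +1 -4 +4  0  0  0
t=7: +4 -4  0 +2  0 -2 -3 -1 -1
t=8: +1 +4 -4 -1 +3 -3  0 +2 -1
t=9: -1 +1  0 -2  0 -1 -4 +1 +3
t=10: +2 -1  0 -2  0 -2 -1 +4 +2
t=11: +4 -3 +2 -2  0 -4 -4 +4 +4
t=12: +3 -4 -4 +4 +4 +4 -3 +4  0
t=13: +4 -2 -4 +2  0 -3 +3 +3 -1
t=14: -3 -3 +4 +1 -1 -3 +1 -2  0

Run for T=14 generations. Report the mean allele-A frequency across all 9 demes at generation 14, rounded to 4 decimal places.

t=0: k=[0 0 0 0 52 0 0 0 0]
t=1: x=[0.0000 0.0000 0.0000 6.0265 39.2783 6.1784 0.0000 0.0000 0.0000] k=[0 0 0 4 41 4 0 0 0]
t=2: x=[0.0000 0.0000 0.4550 7.6975 31.8082 7.8844 0.4812 0.0000 0.0000] k=[0 0 1 7 36 12 0 0 0]
t=3: x=[0.0000 0.1121 1.5185 9.4509 29.3168 13.3281 1.4435 0.0000 0.0000] k=[0 1 2 7 31 17 3 0 0]
t=4: x=[0.1104 0.9349 2.3557 8.9829 26.1109 16.8714 4.3299 0.3658 0.0000] k=[0 1 5 7 29 15 6 1 0]
t=5: x=[0.1104 1.2720 4.5319 9.0999 24.3519 15.4773 6.4942 1.5034 0.1236] k=[0 5 7 11 24 15 8 3 4]
t=6: x=[0.5525 4.3582 6.9104 11.7179 21.0421 15.1189 8.2573 3.7762 3.9875] k=[3 0 6 13 17 19 8 4 4]
t=7: x=[2.4387 1.0098 5.8348 12.2662 16.4737 17.3097 8.8583 4.5466 4.1105] k=[6 0 6 14 16 15 6 4 3]
t=8: x=[4.8974 1.3470 5.9499 12.8935 15.3645 13.9249 6.8548 4.1818 3.2078] k=[6 5 2 12 18 11 7 6 2]
t=9: x=[5.4590 4.4715 3.3853 11.1699 16.1567 11.2603 7.3758 5.7218 2.5508] k=[4 5 3 9 16 10 3 7 6]
t=10: x=[3.8146 4.3582 3.7672 8.8270 14.1774 9.7902 4.3299 6.4913 6.2814] k=[6 3 4 7 14 8 3 10 8]
t=11: x=[5.2342 3.2638 4.0347 7.2308 12.2020 8.0431 4.4502 9.0401 8.4470] k=[9 0 6 5 12 4 0 13 12]
t=12: x=[7.3763 1.6845 4.9147 5.7549 9.9940 4.4341 2.0449 11.4638 12.3969] k=[10 0 1 10 14 8 0 15 12]
t=13: x=[8.2071 1.2346 1.8608 9.0999 12.5573 7.6859 2.7665 12.9970 12.6407] k=[12 0 0 11 13 5 6 16 12]
t=14: x=[9.8756 1.3470 1.2524 9.6070 11.5706 6.0198 7.0953 14.4884 12.7625] k=[7 0 5 11 11 3 8 12 13]

0.1496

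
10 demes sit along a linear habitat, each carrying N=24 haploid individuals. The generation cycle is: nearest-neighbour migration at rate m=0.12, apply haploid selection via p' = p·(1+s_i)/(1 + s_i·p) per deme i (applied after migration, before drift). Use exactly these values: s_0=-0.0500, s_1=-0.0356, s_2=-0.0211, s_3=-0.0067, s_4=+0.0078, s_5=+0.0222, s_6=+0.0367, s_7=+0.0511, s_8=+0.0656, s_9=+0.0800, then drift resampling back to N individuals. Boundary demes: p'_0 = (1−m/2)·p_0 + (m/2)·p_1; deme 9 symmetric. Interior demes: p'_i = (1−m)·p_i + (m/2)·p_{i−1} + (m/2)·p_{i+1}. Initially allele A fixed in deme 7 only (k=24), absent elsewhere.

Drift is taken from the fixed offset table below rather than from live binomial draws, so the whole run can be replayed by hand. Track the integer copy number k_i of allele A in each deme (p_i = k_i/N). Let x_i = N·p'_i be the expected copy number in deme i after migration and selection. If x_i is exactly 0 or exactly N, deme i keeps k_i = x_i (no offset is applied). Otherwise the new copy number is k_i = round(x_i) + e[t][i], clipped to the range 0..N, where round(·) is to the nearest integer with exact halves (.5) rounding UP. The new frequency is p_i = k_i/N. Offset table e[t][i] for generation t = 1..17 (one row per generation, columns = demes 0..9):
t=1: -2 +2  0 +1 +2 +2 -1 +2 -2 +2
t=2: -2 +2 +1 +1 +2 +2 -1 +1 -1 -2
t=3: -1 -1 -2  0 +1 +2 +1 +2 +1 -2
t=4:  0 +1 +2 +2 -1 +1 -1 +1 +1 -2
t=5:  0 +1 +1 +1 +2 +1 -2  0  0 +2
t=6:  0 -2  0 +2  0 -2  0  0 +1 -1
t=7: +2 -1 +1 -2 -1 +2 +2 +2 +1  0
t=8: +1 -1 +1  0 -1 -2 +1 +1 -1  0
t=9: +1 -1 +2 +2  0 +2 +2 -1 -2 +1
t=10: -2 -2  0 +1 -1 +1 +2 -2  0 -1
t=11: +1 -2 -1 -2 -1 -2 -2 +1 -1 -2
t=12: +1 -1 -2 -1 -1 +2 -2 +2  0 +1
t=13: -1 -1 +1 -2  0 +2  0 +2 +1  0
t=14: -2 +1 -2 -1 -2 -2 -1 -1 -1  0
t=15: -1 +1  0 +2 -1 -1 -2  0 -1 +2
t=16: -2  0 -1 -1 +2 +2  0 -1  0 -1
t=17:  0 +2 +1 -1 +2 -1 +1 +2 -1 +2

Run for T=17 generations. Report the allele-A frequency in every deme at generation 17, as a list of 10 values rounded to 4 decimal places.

[0.0000, 0.1667, 0.0417, 0.0000, 0.1667, 0.1250, 0.2917, 0.5833, 0.2917, 0.3333]

t=0: k=[0 0 0 0 0 0 0 24 0 0]
t=1: x=[0.0000 0.0000 0.0000 0.0000 0.0000 0.0000 1.4896 21.2439 1.5284 0.0000] k=[0 0 0 0 0 0 0 23 0 0]
t=2: x=[0.0000 0.0000 0.0000 0.0000 0.0000 0.0000 1.4276 20.3953 1.4650 0.0000] k=[0 0 0 0 0 0 0 21 0 0]
t=3: x=[0.0000 0.0000 0.0000 0.0000 0.0000 0.0000 1.3037 18.6890 1.3380 0.0000] k=[0 0 0 0 0 0 2 21 2 0]
t=4: x=[0.0000 0.0000 0.0000 0.0000 0.0000 0.1227 3.1164 18.9224 3.1918 0.1295] k=[0 0 0 0 0 1 2 20 4 0]
t=5: x=[0.0000 0.0000 0.0000 0.0000 0.0605 1.0213 3.1164 18.1825 4.9656 0.2590] k=[0 0 0 0 2 2 1 18 5 2]
t=6: x=[0.0000 0.0000 0.0000 0.1192 1.8935 1.9795 2.1495 16.4601 5.8774 2.3374] k=[0 0 0 2 2 0 2 16 7 1]
t=7: x=[0.0000 0.0000 0.1175 1.8684 1.8935 0.2453 2.8081 14.9032 7.5037 1.4622] k=[0 0 1 0 1 2 5 17 9 1]
t=8: x=[0.0000 0.0579 0.8621 0.1192 1.0075 2.1628 5.6951 16.0669 9.3601 1.5906] k=[0 0 2 0 0 0 7 17 8 2]
t=9: x=[0.0000 0.1157 1.7255 0.1192 0.0000 0.4292 7.3627 16.1259 8.5260 2.5289] k=[0 0 4 2 0 2 9 15 7 4]
t=10: x=[0.0000 0.2315 3.5746 1.9877 0.2419 2.3461 9.1431 14.4480 7.6267 4.4524] k=[0 0 4 3 0 3 11 12 8 3]
t=11: x=[0.0000 0.2315 3.6338 2.8630 0.3628 3.3630 10.7937 11.9990 8.2811 3.5252] k=[0 0 3 1 0 1 9 13 7 2]
t=12: x=[0.0000 0.1736 2.6493 1.0532 0.1209 1.4496 8.9614 12.6984 7.3807 2.4651] k=[0 0 1 0 0 3 7 15 7 3]
t=13: x=[0.0000 0.0579 0.8621 0.0596 0.1814 3.1191 7.4235 14.3291 7.5652 3.4618] k=[0 0 2 0 0 5 7 16 9 3]
t=14: x=[0.0000 0.1157 1.7255 0.1192 0.3023 4.9051 7.6060 15.3180 9.4210 3.5886] k=[0 1 0 0 0 3 7 14 8 4]
t=15: x=[0.0570 0.8498 0.0587 0.0000 0.1814 3.1191 7.3627 13.5151 8.4648 4.5154] k=[0 2 0 0 0 2 5 14 7 7]
t=16: x=[0.1140 1.7018 0.1175 0.0000 0.1209 2.1017 5.5115 13.3361 7.7496 7.3876] k=[0 2 0 0 2 4 6 12 8 6]
t=17: x=[0.1140 1.7018 0.1175 0.1192 2.0143 4.0737 6.4079 11.6986 8.4648 6.4775] k=[0 4 1 0 4 3 7 14 7 8]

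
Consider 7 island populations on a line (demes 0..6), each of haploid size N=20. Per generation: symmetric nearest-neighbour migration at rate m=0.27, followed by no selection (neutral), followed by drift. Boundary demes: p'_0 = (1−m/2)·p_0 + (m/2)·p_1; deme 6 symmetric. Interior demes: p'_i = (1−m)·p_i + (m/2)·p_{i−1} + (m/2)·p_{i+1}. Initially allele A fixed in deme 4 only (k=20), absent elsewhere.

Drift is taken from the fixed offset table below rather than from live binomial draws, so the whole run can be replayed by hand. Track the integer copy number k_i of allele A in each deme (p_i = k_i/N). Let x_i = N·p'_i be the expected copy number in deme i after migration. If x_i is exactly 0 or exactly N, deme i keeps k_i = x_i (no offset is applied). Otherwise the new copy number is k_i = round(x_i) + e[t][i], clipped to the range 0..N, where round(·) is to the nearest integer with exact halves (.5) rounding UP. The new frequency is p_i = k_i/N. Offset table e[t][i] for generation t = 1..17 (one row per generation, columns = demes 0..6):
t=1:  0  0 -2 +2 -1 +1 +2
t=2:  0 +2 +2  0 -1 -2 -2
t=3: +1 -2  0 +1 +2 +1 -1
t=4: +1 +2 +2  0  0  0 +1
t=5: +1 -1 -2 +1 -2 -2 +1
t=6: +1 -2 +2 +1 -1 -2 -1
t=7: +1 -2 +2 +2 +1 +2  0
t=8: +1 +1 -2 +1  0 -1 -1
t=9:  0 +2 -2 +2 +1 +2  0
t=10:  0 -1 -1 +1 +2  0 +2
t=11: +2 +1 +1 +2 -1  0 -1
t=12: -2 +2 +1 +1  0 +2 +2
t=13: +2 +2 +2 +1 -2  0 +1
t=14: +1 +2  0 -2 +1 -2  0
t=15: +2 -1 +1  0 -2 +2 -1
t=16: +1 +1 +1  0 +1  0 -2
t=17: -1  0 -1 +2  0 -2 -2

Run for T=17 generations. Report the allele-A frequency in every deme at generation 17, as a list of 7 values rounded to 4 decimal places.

[0.4500, 0.4500, 0.4500, 0.5000, 0.4000, 0.2500, 0.1000]

t=0: k=[0 0 0 0 20 0 0]
t=1: x=[0.0000 0.0000 0.0000 2.7000 14.6000 2.7000 0.0000] k=[0 0 0 5 14 4 0]
t=2: x=[0.0000 0.0000 0.6750 5.5400 11.4350 4.8100 0.5400] k=[0 0 3 6 10 3 0]
t=3: x=[0.0000 0.4050 3.0000 6.1350 8.5150 3.5400 0.4050] k=[0 0 3 7 11 5 0]
t=4: x=[0.0000 0.4050 3.1350 7.0000 9.6500 5.1350 0.6750] k=[0 2 5 7 10 5 2]
t=5: x=[0.2700 2.1350 4.8650 7.1350 8.9200 5.2700 2.4050] k=[1 1 3 8 7 3 3]
t=6: x=[1.0000 1.2700 3.4050 7.1900 6.5950 3.5400 3.0000] k=[2 0 5 8 6 2 2]
t=7: x=[1.7300 0.9450 4.7300 7.3250 5.7300 2.5400 2.0000] k=[3 0 7 9 7 5 2]
t=8: x=[2.5950 1.3500 6.3250 8.4600 7.0000 4.8650 2.4050] k=[4 2 4 9 7 4 1]
t=9: x=[3.7300 2.5400 4.4050 8.0550 6.8650 4.0000 1.4050] k=[4 5 2 10 8 6 1]
t=10: x=[4.1350 4.4600 3.4850 8.6500 8.0000 5.5950 1.6750] k=[4 3 2 10 10 6 4]
t=11: x=[3.8650 3.0000 3.2150 8.9200 9.4600 6.2700 4.2700] k=[6 4 4 11 8 6 3]
t=12: x=[5.7300 4.2700 4.9450 9.6500 8.1350 5.8650 3.4050] k=[4 6 6 11 8 8 5]
t=13: x=[4.2700 5.7300 6.6750 9.9200 8.4050 7.5950 5.4050] k=[6 8 9 11 6 8 6]
t=14: x=[6.2700 7.8650 9.1350 10.0550 6.9450 7.4600 6.2700] k=[7 10 9 8 8 5 6]
t=15: x=[7.4050 9.4600 9.0000 8.1350 7.5950 5.5400 5.8650] k=[9 8 10 8 6 8 5]
t=16: x=[8.8650 8.4050 9.4600 8.0000 6.5400 7.3250 5.4050] k=[10 9 10 8 8 7 3]
t=17: x=[9.8650 9.2700 9.5950 8.2700 7.8650 6.5950 3.5400] k=[9 9 9 10 8 5 2]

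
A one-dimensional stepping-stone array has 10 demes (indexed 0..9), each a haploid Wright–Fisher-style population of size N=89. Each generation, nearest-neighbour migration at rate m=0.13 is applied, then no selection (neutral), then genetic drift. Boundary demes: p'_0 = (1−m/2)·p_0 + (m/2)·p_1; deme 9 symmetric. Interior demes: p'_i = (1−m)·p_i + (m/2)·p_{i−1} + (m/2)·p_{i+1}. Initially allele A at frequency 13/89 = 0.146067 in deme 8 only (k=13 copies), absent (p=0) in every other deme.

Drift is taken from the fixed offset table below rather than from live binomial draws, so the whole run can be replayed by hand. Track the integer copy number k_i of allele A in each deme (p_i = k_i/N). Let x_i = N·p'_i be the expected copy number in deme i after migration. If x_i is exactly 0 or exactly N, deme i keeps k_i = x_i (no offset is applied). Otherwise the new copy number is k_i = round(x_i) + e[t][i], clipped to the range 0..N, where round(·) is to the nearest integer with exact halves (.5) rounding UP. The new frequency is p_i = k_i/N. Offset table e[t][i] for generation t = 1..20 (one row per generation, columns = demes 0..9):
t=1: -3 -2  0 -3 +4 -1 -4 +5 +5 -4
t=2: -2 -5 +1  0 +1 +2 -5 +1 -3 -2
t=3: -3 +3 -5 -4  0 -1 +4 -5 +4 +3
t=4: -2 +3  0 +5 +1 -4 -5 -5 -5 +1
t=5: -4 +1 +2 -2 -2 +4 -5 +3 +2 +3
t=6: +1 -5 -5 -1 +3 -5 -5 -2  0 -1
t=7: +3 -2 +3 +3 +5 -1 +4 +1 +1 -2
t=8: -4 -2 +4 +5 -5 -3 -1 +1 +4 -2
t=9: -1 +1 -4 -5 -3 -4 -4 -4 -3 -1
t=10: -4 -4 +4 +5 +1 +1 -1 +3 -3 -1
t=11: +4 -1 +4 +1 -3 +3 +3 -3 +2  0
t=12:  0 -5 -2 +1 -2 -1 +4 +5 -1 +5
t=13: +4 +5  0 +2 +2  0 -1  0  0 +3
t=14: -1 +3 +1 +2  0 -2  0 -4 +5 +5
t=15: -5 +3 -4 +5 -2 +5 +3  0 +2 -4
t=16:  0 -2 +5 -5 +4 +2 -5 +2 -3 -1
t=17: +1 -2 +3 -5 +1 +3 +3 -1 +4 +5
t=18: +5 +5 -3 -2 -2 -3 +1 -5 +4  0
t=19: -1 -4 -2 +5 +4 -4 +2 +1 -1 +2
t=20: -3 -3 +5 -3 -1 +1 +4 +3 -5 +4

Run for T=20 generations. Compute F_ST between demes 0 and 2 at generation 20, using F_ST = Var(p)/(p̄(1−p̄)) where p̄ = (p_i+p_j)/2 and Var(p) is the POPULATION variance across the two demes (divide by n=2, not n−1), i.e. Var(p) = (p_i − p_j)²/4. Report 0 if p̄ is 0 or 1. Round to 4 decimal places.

0.0289

t=0: k=[0 0 0 0 0 0 0 0 13 0]
t=1: x=[0.0000 0.0000 0.0000 0.0000 0.0000 0.0000 0.0000 0.8450 11.3100 0.8450] k=[0 0 0 0 0 0 0 6 16 0]
t=2: x=[0.0000 0.0000 0.0000 0.0000 0.0000 0.0000 0.3900 6.2600 14.3100 1.0400] k=[0 0 0 0 0 0 0 7 11 0]
t=3: x=[0.0000 0.0000 0.0000 0.0000 0.0000 0.0000 0.4550 6.8050 10.0250 0.7150] k=[0 0 0 0 0 0 4 2 14 4]
t=4: x=[0.0000 0.0000 0.0000 0.0000 0.0000 0.2600 3.6100 2.9100 12.5700 4.6500] k=[0 0 0 0 0 0 0 0 8 6]
t=5: x=[0.0000 0.0000 0.0000 0.0000 0.0000 0.0000 0.0000 0.5200 7.3500 6.1300] k=[0 0 0 0 0 0 0 4 9 9]
t=6: x=[0.0000 0.0000 0.0000 0.0000 0.0000 0.0000 0.2600 4.0650 8.6750 9.0000] k=[0 0 0 0 0 0 0 2 9 8]
t=7: x=[0.0000 0.0000 0.0000 0.0000 0.0000 0.0000 0.1300 2.3250 8.4800 8.0650] k=[0 0 0 0 0 0 4 3 9 6]
t=8: x=[0.0000 0.0000 0.0000 0.0000 0.0000 0.2600 3.6750 3.4550 8.4150 6.1950] k=[0 0 0 0 0 0 3 4 12 4]
t=9: x=[0.0000 0.0000 0.0000 0.0000 0.0000 0.1950 2.8700 4.4550 10.9600 4.5200] k=[0 0 0 0 0 0 0 0 8 4]
t=10: x=[0.0000 0.0000 0.0000 0.0000 0.0000 0.0000 0.0000 0.5200 7.2200 4.2600] k=[0 0 0 0 0 0 0 4 4 3]
t=11: x=[0.0000 0.0000 0.0000 0.0000 0.0000 0.0000 0.2600 3.7400 3.9350 3.0650] k=[0 0 0 0 0 0 3 1 6 3]
t=12: x=[0.0000 0.0000 0.0000 0.0000 0.0000 0.1950 2.6750 1.4550 5.4800 3.1950] k=[0 0 0 0 0 0 7 6 4 8]
t=13: x=[0.0000 0.0000 0.0000 0.0000 0.0000 0.4550 6.4800 5.9350 4.3900 7.7400] k=[0 0 0 0 0 0 5 6 4 11]
t=14: x=[0.0000 0.0000 0.0000 0.0000 0.0000 0.3250 4.7400 5.8050 4.5850 10.5450] k=[0 0 0 0 0 0 5 2 10 16]
t=15: x=[0.0000 0.0000 0.0000 0.0000 0.0000 0.3250 4.4800 2.7150 9.8700 15.6100] k=[0 0 0 0 0 5 7 3 12 12]
t=16: x=[0.0000 0.0000 0.0000 0.0000 0.3250 4.8050 6.6100 3.8450 11.4150 12.0000] k=[0 0 0 0 4 7 2 6 8 11]
t=17: x=[0.0000 0.0000 0.0000 0.2600 3.9350 6.4800 2.5850 5.8700 8.0650 10.8050] k=[0 0 0 0 5 9 6 5 12 16]
t=18: x=[0.0000 0.0000 0.0000 0.3250 4.9350 8.5450 6.1300 5.5200 11.8050 15.7400] k=[0 0 0 0 3 6 7 1 16 16]
t=19: x=[0.0000 0.0000 0.0000 0.1950 3.0000 5.8700 6.5450 2.3650 15.0250 16.0000] k=[0 0 0 5 7 2 9 3 14 18]
t=20: x=[0.0000 0.0000 0.3250 4.8050 6.5450 2.7800 8.1550 4.1050 13.5450 17.7400] k=[0 0 5 2 6 4 12 7 9 22]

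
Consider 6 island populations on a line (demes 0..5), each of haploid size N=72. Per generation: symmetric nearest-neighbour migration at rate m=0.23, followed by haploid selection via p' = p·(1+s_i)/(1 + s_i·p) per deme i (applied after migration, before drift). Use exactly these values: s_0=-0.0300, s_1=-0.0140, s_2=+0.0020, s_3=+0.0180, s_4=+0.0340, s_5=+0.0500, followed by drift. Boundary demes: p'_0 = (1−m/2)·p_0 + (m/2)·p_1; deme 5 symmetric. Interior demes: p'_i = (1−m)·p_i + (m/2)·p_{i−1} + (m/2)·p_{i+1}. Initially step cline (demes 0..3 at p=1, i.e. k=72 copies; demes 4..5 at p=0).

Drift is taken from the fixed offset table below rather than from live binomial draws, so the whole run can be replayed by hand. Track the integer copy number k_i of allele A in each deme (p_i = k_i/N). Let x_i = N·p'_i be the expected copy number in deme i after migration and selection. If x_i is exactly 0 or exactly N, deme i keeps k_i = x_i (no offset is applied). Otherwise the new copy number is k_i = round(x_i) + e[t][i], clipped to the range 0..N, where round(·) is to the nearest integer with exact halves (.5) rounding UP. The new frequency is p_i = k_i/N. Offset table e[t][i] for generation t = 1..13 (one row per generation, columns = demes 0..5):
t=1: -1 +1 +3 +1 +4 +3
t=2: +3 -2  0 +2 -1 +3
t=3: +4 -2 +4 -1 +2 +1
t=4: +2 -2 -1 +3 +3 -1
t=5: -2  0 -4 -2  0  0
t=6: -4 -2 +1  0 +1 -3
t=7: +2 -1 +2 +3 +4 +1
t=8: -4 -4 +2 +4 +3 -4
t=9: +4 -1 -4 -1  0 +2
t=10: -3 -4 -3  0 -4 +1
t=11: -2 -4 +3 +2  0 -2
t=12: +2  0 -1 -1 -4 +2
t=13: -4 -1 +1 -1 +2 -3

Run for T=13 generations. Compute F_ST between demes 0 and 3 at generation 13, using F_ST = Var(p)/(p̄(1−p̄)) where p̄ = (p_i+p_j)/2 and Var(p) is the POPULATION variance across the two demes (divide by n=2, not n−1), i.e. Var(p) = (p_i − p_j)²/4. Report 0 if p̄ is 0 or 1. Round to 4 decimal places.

0.0063

t=0: k=[72 72 72 72 0 0]
t=1: x=[72.0000 72.0000 72.0000 63.8498 8.5282 0.0000] k=[72 72 72 65 13 0]
t=2: x=[72.0000 72.0000 71.1966 60.0044 17.9314 1.5681] k=[72 72 71 62 17 5]
t=3: x=[72.0000 71.8834 70.0837 58.0616 21.2929 6.6695] k=[72 70 72 57 23 8]
t=4: x=[71.7629 70.4386 70.0488 55.0473 25.7352 10.1428] k=[72 68 69 58 29 9]
t=5: x=[71.5259 68.5287 67.6282 56.1516 30.6219 11.7726] k=[70 69 64 54 31 12]
t=6: x=[69.8216 68.4933 63.4401 52.7576 32.0535 14.7490] k=[66 66 64 53 33 12]
t=7: x=[65.8303 65.6893 62.9808 52.2219 33.4831 14.9857] k=[68 65 65 55 37 16]
t=8: x=[67.5290 65.2594 63.8644 54.3190 37.2564 19.0916] k=[64 61 66 58 40 15]
t=9: x=[63.4276 61.7972 64.5184 57.0623 39.7911 18.5386] k=[67 61 61 56 40 21]
t=10: x=[66.1483 61.5648 60.4444 54.9681 40.2496 23.9585] k=[63 58 57 55 36 25]
t=11: x=[62.1693 58.3043 56.9088 53.2931 37.5211 27.0842] k=[60 54 60 55 38 25]
t=12: x=[58.9885 55.1991 58.7566 53.8631 39.0583 27.3171] k=[61 55 58 53 35 29]
t=13: x=[60.0087 55.8591 57.1036 51.7655 36.9816 30.5447] k=[56 55 58 51 39 28]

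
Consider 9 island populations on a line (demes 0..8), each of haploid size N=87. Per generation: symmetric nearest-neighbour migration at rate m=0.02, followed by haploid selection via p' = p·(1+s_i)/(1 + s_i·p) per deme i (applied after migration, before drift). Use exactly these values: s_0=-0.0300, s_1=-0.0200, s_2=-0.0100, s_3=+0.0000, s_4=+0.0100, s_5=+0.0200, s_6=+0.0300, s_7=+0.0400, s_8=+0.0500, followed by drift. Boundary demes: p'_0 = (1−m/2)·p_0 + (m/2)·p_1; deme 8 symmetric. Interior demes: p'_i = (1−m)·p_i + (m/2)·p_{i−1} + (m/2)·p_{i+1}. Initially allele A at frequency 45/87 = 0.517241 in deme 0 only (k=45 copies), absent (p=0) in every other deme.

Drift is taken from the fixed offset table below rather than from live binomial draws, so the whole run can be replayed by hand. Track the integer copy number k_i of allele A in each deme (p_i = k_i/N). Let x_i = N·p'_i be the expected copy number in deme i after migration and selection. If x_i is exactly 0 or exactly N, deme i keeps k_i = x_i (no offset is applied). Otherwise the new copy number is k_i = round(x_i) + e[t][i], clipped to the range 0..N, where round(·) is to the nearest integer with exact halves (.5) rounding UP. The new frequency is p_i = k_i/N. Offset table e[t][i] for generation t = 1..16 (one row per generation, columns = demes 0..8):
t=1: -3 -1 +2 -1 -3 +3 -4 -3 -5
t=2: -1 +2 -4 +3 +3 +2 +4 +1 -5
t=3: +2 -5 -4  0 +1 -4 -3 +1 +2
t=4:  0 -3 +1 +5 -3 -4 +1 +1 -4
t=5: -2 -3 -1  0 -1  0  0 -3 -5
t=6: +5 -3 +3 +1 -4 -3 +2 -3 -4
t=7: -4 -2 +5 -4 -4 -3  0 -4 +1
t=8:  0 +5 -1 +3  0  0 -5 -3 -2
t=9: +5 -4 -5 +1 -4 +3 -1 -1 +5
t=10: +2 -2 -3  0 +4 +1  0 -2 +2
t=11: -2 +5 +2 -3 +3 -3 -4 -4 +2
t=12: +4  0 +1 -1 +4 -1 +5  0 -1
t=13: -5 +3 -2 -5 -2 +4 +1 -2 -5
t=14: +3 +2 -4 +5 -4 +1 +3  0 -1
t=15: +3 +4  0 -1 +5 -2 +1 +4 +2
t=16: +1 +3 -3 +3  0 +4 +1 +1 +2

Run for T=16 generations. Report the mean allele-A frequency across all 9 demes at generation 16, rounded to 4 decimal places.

t=0: k=[45 0 0 0 0 0 0 0 0]
t=1: x=[43.8877 0.4410 0.0000 0.0000 0.0000 0.0000 0.0000 0.0000 0.0000] k=[41 0 0 0 0 0 0 0 0]
t=2: x=[39.9312 0.4018 0.0000 0.0000 0.0000 0.0000 0.0000 0.0000 0.0000] k=[39 2 0 0 0 0 0 0 0]
t=3: x=[37.9770 2.3042 0.0198 0.0000 0.0000 0.0000 0.0000 0.0000 0.0000] k=[40 0 0 0 0 0 0 0 0]
t=4: x=[38.9438 0.3920 0.0000 0.0000 0.0000 0.0000 0.0000 0.0000 0.0000] k=[39 0 0 0 0 0 0 0 0]
t=5: x=[37.9571 0.3822 0.0000 0.0000 0.0000 0.0000 0.0000 0.0000 0.0000] k=[36 0 0 0 0 0 0 0 0]
t=6: x=[35.0009 0.3528 0.0000 0.0000 0.0000 0.0000 0.0000 0.0000 0.0000] k=[40 0 0 0 0 0 0 0 0]
t=7: x=[38.9438 0.3920 0.0000 0.0000 0.0000 0.0000 0.0000 0.0000 0.0000] k=[35 0 0 0 0 0 0 0 0]
t=8: x=[34.0169 0.3430 0.0000 0.0000 0.0000 0.0000 0.0000 0.0000 0.0000] k=[34 5 0 0 0 0 0 0 0]
t=9: x=[33.0833 5.1414 0.0495 0.0000 0.0000 0.0000 0.0000 0.0000 0.0000] k=[38 1 0 0 0 0 0 0 0]
t=10: x=[36.9810 1.3332 0.0099 0.0000 0.0000 0.0000 0.0000 0.0000 0.0000] k=[39 0 0 0 0 0 0 0 0]
t=11: x=[37.9571 0.3822 0.0000 0.0000 0.0000 0.0000 0.0000 0.0000 0.0000] k=[36 5 0 0 0 0 0 0 0]
t=12: x=[35.0507 5.1610 0.0495 0.0000 0.0000 0.0000 0.0000 0.0000 0.0000] k=[39 5 1 0 0 0 0 0 0]
t=13: x=[38.0069 5.2003 1.0198 0.0100 0.0000 0.0000 0.0000 0.0000 0.0000] k=[33 8 0 0 0 0 0 0 0]
t=14: x=[32.1304 8.0217 0.0792 0.0000 0.0000 0.0000 0.0000 0.0000 0.0000] k=[35 10 0 0 0 0 0 0 0]
t=15: x=[34.1163 9.9703 0.0990 0.0000 0.0000 0.0000 0.0000 0.0000 0.0000] k=[37 14 0 0 0 0 0 0 0]
t=16: x=[36.1249 13.8531 0.1386 0.0000 0.0000 0.0000 0.0000 0.0000 0.0000] k=[37 17 0 0 0 0 0 0 0]

0.0690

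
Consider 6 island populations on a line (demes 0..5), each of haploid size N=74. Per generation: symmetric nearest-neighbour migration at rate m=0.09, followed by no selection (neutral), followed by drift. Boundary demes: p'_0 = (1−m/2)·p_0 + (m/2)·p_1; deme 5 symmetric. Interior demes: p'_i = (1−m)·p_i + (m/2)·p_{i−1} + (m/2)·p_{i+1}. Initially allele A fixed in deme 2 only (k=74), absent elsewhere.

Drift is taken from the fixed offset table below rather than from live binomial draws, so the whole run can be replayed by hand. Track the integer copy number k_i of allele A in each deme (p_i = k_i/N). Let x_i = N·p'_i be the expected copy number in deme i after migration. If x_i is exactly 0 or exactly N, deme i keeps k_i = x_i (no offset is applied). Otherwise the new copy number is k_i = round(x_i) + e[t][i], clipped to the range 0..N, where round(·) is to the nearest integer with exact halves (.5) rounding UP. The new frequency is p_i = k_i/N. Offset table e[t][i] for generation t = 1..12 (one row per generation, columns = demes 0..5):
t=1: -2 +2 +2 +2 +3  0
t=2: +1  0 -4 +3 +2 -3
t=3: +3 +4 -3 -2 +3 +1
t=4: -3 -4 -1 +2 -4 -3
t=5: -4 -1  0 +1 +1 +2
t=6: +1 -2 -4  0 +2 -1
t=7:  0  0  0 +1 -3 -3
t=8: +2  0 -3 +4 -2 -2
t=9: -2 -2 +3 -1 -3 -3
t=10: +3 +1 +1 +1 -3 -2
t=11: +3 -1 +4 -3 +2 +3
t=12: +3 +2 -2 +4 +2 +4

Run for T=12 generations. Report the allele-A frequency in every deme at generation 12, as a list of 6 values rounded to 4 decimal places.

[0.1351, 0.2027, 0.4189, 0.2973, 0.0811, 0.0541]

t=0: k=[0 0 74 0 0 0]
t=1: x=[0.0000 3.3300 67.3400 3.3300 0.0000 0.0000] k=[0 5 69 5 0 0]
t=2: x=[0.2250 7.6550 63.2400 7.6550 0.2250 0.0000] k=[1 8 59 11 2 0]
t=3: x=[1.3150 9.9800 54.5450 12.7550 2.3150 0.0900] k=[4 14 52 11 5 1]
t=4: x=[4.4500 15.2600 48.4450 12.5750 5.0900 1.1800] k=[1 11 47 15 1 0]
t=5: x=[1.4500 12.1700 43.9400 15.8100 1.5850 0.0450] k=[0 11 44 17 3 2]
t=6: x=[0.4950 11.9900 41.3000 17.5850 3.5850 2.0450] k=[1 10 37 18 6 1]
t=7: x=[1.4050 10.8100 34.9300 18.3150 6.3150 1.2250] k=[1 11 35 19 3 0]
t=8: x=[1.4500 11.6300 33.2000 19.0000 3.5850 0.1350] k=[3 12 30 23 2 0]
t=9: x=[3.4050 12.4050 28.8750 22.3700 2.8550 0.0900] k=[1 10 32 21 0 0]
t=10: x=[1.4050 10.5850 30.5150 20.5500 0.9450 0.0000] k=[4 12 32 22 0 0]
t=11: x=[4.3600 12.5400 30.6500 21.4600 0.9900 0.0000] k=[7 12 35 18 3 0]
t=12: x=[7.2250 12.8100 33.2000 18.0900 3.5400 0.1350] k=[10 15 31 22 6 4]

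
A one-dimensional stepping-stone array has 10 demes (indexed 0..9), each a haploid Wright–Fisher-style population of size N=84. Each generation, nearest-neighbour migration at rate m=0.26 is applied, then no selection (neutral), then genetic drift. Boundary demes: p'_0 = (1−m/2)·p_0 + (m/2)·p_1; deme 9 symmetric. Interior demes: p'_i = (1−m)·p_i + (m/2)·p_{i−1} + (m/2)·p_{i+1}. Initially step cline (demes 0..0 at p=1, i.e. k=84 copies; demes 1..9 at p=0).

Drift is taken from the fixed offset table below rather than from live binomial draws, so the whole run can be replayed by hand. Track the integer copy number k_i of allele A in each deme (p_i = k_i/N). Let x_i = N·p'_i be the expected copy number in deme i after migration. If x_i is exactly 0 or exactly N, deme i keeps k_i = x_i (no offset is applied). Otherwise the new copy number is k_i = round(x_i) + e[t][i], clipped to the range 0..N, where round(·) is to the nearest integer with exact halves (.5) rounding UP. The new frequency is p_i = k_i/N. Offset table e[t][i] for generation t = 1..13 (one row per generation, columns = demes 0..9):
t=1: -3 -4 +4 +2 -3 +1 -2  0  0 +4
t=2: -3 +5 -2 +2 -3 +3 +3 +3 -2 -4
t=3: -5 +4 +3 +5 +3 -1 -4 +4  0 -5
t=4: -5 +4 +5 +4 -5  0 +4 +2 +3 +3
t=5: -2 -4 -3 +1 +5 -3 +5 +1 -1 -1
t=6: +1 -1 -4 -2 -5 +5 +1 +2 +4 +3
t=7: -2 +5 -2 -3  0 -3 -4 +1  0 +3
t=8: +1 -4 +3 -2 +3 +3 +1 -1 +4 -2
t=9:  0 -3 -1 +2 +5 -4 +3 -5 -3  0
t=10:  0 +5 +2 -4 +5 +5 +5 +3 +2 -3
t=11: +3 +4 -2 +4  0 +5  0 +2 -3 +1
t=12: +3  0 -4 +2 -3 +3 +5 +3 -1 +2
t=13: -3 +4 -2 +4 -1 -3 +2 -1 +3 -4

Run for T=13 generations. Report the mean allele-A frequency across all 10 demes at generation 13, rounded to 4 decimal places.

t=0: k=[84 0 0 0 0 0 0 0 0 0]
t=1: x=[73.0800 10.9200 0.0000 0.0000 0.0000 0.0000 0.0000 0.0000 0.0000 0.0000] k=[70 7 0 0 0 0 0 0 0 0]
t=2: x=[61.8100 14.2800 0.9100 0.0000 0.0000 0.0000 0.0000 0.0000 0.0000 0.0000] k=[59 19 0 0 0 0 0 0 0 0]
t=3: x=[53.8000 21.7300 2.4700 0.0000 0.0000 0.0000 0.0000 0.0000 0.0000 0.0000] k=[49 26 5 0 0 0 0 0 0 0]
t=4: x=[46.0100 26.2600 7.0800 0.6500 0.0000 0.0000 0.0000 0.0000 0.0000 0.0000] k=[41 30 12 5 0 0 0 0 0 0]
t=5: x=[39.5700 29.0900 13.4300 5.2600 0.6500 0.0000 0.0000 0.0000 0.0000 0.0000] k=[38 25 10 6 6 0 0 0 0 0]
t=6: x=[36.3100 24.7400 11.4300 6.5200 5.2200 0.7800 0.0000 0.0000 0.0000 0.0000] k=[37 24 7 5 0 6 0 0 0 0]
t=7: x=[35.3100 23.4800 8.9500 4.6100 1.4300 4.4400 0.7800 0.0000 0.0000 0.0000] k=[33 28 7 2 1 1 0 0 0 0]
t=8: x=[32.3500 25.9200 9.0800 2.5200 1.1300 0.8700 0.1300 0.0000 0.0000 0.0000] k=[33 22 12 1 4 4 1 0 0 0]
t=9: x=[31.5700 22.1300 11.8700 2.8200 3.6100 3.6100 1.2600 0.1300 0.0000 0.0000] k=[32 19 11 5 9 0 4 0 0 0]
t=10: x=[30.3100 19.6500 11.2600 6.3000 7.3100 1.6900 2.9600 0.5200 0.0000 0.0000] k=[30 25 13 2 12 7 8 4 0 0]
t=11: x=[29.3500 24.0900 13.1300 4.7300 10.0500 7.7800 7.3500 4.0000 0.5200 0.0000] k=[32 28 11 9 10 13 7 6 0 0]
t=12: x=[31.4800 26.3100 12.9500 9.3900 10.2600 11.8300 7.6500 5.3500 0.7800 0.0000] k=[34 26 9 11 7 15 13 8 0 0]
t=13: x=[32.9600 24.8300 11.4700 10.2200 8.5600 13.7000 12.6100 7.6100 1.0400 0.0000] k=[30 29 9 14 8 11 15 7 4 0]

0.1512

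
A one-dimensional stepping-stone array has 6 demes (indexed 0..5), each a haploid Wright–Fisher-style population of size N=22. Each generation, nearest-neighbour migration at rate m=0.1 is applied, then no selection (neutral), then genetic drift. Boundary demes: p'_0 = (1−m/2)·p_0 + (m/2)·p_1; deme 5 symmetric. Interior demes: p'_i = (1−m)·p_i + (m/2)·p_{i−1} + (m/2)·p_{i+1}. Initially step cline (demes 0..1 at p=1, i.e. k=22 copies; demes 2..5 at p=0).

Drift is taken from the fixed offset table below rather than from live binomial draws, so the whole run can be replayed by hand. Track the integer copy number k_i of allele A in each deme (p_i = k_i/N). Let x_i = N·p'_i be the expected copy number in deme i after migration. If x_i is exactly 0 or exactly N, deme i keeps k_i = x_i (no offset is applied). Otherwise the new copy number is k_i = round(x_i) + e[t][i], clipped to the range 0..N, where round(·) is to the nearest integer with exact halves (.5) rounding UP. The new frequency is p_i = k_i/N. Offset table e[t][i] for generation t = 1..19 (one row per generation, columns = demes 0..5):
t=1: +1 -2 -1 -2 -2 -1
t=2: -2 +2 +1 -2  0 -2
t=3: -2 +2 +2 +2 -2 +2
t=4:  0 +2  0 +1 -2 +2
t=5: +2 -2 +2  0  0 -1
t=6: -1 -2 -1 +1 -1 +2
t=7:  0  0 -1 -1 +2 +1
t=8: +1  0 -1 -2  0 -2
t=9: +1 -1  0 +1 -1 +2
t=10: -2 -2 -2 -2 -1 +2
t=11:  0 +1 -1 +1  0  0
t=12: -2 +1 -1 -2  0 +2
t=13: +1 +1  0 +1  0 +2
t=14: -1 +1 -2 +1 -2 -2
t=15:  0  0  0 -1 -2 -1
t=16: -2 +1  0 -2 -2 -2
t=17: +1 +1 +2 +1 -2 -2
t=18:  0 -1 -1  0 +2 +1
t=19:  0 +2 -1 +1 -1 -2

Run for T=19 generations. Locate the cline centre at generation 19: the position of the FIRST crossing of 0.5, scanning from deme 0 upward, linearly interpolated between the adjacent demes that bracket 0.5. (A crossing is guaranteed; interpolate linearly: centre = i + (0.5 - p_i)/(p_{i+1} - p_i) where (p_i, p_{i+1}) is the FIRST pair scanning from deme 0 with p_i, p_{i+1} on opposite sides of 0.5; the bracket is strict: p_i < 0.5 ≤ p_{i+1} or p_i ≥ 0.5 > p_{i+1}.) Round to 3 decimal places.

t=0: k=[22 22 0 0 0 0]
t=1: x=[22.0000 20.9000 1.1000 0.0000 0.0000 0.0000] k=[22 19 0 0 0 0]
t=2: x=[21.8500 18.2000 0.9500 0.0000 0.0000 0.0000] k=[20 20 2 0 0 0]
t=3: x=[20.0000 19.1000 2.8000 0.1000 0.0000 0.0000] k=[18 21 5 2 0 0]
t=4: x=[18.1500 20.0500 5.6500 2.0500 0.1000 0.0000] k=[18 22 6 3 0 0]
t=5: x=[18.2000 21.0000 6.6500 3.0000 0.1500 0.0000] k=[20 19 9 3 0 0]
t=6: x=[19.9500 18.5500 9.2000 3.1500 0.1500 0.0000] k=[19 17 8 4 0 0]
t=7: x=[18.9000 16.6500 8.2500 4.0000 0.2000 0.0000] k=[19 17 7 3 2 0]
t=8: x=[18.9000 16.6000 7.3000 3.1500 1.9500 0.1000] k=[20 17 6 1 2 0]
t=9: x=[19.8500 16.6000 6.3000 1.3000 1.8500 0.1000] k=[21 16 6 2 1 2]
t=10: x=[20.7500 15.7500 6.3000 2.1500 1.1000 1.9500] k=[19 14 4 0 0 4]
t=11: x=[18.7500 13.7500 4.3000 0.2000 0.2000 3.8000] k=[19 15 3 1 0 4]
t=12: x=[18.8000 14.6000 3.5000 1.0500 0.2500 3.8000] k=[17 16 3 0 0 6]
t=13: x=[16.9500 15.4000 3.5000 0.1500 0.3000 5.7000] k=[18 16 4 1 0 8]
t=14: x=[17.9000 15.5000 4.4500 1.1000 0.4500 7.6000] k=[17 17 2 2 0 6]
t=15: x=[17.0000 16.2500 2.7500 1.9000 0.4000 5.7000] k=[17 16 3 1 0 5]
t=16: x=[16.9500 15.4000 3.5500 1.0500 0.3000 4.7500] k=[15 16 4 0 0 3]
t=17: x=[15.0500 15.3500 4.4000 0.2000 0.1500 2.8500] k=[16 16 6 1 0 1]
t=18: x=[16.0000 15.5000 6.2500 1.2000 0.1000 0.9500] k=[16 15 5 1 2 2]
t=19: x=[15.9500 14.5500 5.3000 1.2500 1.9500 2.0000] k=[16 17 4 2 1 0]

1.462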